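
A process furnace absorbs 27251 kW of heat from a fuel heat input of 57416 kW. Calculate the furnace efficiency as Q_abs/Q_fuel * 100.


Furnace efficiency = Q_absorbed / Q_fuel * 100
= 27251 / 57416 * 100 = 47.46

47.46 %


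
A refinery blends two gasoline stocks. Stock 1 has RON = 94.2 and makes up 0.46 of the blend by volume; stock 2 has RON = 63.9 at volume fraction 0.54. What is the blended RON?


Linear blending: RON_blend = sum(vi * RONi)
Contribution 1: 0.46 * 94.2 = 43.332
Contribution 2: 0.54 * 63.9 = 34.506
RON_blend = 43.332 + 34.506 = 77.838

77.838


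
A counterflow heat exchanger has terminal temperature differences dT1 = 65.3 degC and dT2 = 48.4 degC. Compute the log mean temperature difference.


LMTD = (dT1 - dT2) / ln(dT1/dT2)
= (65.3 - 48.4) / ln(65.3 / 48.4) = 16.9 / 0.299492 = 56.43

56.43 degC


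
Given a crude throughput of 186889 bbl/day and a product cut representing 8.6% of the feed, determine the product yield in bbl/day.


Crude throughput = 186889 bbl/day
Fraction yield = 8.6%
yield = throughput * fraction / 100
yield = 186889 * 8.6 / 100 = 16072.454

16072.454 bbl/day


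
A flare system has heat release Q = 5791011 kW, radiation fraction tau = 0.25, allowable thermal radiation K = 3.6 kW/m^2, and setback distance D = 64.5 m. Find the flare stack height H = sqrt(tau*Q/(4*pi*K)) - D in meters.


tau*Q/(4*pi*K) = 0.25 * 5791011 / (4 * pi * 3.6) = 32002.4
sqrt(32002.4) = 178.892
H = 178.892 - 64.5 = 114.4

114.4 m


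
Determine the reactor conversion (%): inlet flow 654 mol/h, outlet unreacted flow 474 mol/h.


X = (F_in - F_out) / F_in * 100
Moles reacted = 654 - 474 = 180
X = 180 / 654 * 100
= 0.2752 * 100
= 27.52 %

27.52 %


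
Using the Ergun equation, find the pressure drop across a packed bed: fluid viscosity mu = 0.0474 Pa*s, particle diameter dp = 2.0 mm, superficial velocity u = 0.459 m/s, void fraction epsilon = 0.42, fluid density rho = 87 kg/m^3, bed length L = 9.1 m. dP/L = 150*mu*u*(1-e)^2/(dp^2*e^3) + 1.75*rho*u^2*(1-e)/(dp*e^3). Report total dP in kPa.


dp = 2.0 mm = 0.002 m
Viscous term = 150*0.0474*0.459*(1-0.42)^2 / (0.002^2*0.42^3) = 3704510
Inertial term = 1.75*87*0.459^2*(1-0.42) / (0.002*0.42^3) = 125555
dP/L = 3704510 + 125555 = 3830060 Pa/m
dP = 3830060 * 9.1 / 1000 = 34850 kPa

34850 kPa


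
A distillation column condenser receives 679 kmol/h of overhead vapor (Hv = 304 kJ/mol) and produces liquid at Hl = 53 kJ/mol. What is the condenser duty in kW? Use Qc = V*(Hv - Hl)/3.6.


Qc = 679 * (304 - 53) / 3.6 = 679 * 251 / 3.6 = 47340

47340 kW


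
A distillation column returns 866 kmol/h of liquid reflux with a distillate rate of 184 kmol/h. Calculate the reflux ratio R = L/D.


Reflux ratio definition: R = L / D (liquid returned / distillate withdrawn)
L = 866 kmol/h, D = 184 kmol/h
R = 866 / 184 = 4.707

4.707


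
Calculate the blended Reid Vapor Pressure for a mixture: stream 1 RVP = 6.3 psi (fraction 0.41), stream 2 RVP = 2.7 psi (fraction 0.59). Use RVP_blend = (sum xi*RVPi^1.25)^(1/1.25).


Chevron index: RVP_blend = (sum xi*RVPi^1.25)^(1/1.25)
RVP^1.25 terms: 0.41 * 6.3^1.25 + 0.59 * 2.7^1.25 = 6.13423
RVP_blend = 6.13423^(1/1.25) = 4.268

4.268 psi


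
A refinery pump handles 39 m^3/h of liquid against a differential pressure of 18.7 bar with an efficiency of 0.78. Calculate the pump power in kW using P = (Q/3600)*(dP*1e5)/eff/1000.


Q = 39 / 3600 = 0.0108333 m^3/s
P = 0.0108333 * (18.7 * 1e5) / 0.78 / 1000 = 25.97

25.97 kW


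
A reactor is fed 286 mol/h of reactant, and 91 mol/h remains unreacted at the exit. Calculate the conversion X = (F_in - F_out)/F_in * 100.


X = (F_in - F_out) / F_in * 100
Moles reacted = 286 - 91 = 195
X = 195 / 286 * 100
= 0.6818 * 100
= 68.18 %

68.18 %


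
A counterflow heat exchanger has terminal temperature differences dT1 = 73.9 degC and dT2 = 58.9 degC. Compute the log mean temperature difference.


LMTD = (dT1 - dT2) / ln(dT1/dT2)
= (73.9 - 58.9) / ln(73.9 / 58.9) = 15 / 0.226872 = 66.12

66.12 degC


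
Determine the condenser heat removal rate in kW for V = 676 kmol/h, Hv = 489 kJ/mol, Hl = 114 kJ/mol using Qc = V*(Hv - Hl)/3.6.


Qc = 676 * (489 - 114) / 3.6 = 676 * 375 / 3.6 = 70420

70420 kW


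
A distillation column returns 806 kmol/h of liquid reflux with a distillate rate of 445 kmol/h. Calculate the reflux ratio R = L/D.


Reflux ratio definition: R = L / D (liquid returned / distillate withdrawn)
L = 806 kmol/h, D = 445 kmol/h
R = 806 / 445 = 1.811

1.811


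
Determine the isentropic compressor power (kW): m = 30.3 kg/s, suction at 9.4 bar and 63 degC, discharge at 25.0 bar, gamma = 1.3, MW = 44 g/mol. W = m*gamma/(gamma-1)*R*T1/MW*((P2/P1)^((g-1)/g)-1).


Isentropic work: W = m*(gamma/(gamma-1))*(R*T1/MW)*((P2/P1)^((gamma-1)/gamma) - 1)
T1 = 63 + 273.15 = 336.15 K
Pressure ratio = 25.0 / 9.4 = 2.65957
Exponent = (1.3 - 1)/1.3 = 0.230769
(P2/P1)^exp - 1 = 2.65957^0.230769 - 1 = 0.253237
W = 30.3 * 1.3 / 0.3 * 8.314 * 336.15 / 44 * 0.253237 = 2112

2112 kW


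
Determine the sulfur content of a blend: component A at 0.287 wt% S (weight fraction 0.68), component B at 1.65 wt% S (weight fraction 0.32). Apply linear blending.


Linear sulfur blending: S_blend = x1*S1 + x2*S2
Contribution 1: 0.68 * 0.287 = 0.19516 wt%
Contribution 2: 0.32 * 1.65 = 0.528 wt%
S_blend = 0.19516 + 0.528 = 0.72316

0.72316 wt%


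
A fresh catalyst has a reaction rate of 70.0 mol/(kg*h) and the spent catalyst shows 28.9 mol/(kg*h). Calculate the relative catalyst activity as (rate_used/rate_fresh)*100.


Activity (%) = (rate_used / rate_fresh) * 100
rate_used = 28.9, rate_fresh = 70.0
= (28.9 / 70.0) * 100
= 0.4129 * 100 = 41.29

41.29 %


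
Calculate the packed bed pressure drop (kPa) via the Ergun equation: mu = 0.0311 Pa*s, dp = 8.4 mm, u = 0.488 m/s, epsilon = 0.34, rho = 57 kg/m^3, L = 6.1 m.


dp = 8.4 mm = 0.0084 m
Viscous term = 150*0.0311*0.488*(1-0.34)^2 / (0.0084^2*0.34^3) = 357572
Inertial term = 1.75*57*0.488^2*(1-0.34) / (0.0084*0.34^3) = 47487.6
dP/L = 357572 + 47487.6 = 405060 Pa/m
dP = 405060 * 6.1 / 1000 = 2471 kPa

2471 kPa


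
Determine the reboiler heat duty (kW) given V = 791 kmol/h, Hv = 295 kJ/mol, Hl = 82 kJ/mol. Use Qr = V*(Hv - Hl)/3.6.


Qr = 791 * (295 - 82) / 3.6 = 791 * 213 / 3.6 = 46800

46800 kW


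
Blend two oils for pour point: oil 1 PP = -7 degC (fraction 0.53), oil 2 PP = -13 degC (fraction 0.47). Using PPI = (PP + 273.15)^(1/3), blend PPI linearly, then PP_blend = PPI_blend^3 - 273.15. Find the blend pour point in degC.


PPI_1 = (-7 + 273.15)^(1/3) = 6.432436
PPI_2 = (-13 + 273.15)^(1/3) = 6.383731
PPI_blend = 0.53 * 6.432436 + 0.47 * 6.383731 = 6.409545
PP_blend = 6.409545^3 - 273.15 = 263.3186 - 273.15 = -9.83

-9.83 degC


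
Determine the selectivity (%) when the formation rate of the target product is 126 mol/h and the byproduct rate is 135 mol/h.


Selectivity = desired / (desired + undesired) * 100
Total products = 126 + 135 = 261 mol/h
S = 126 / 261 * 100
= 0.4828 * 100
= 48.28 %

48.28 %


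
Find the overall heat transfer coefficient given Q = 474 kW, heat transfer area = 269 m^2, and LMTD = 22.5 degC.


From Q = U*A*LMTD, U = Q / (A * LMTD)
U = 474 / (269 * 22.5) = 474 / 6052.5 = 0.07831

0.07831 kW/(m^2*K)


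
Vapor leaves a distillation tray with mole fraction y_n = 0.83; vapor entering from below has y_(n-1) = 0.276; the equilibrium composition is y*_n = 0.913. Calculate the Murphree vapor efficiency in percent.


Murphree vapor efficiency: EMV = (y_n - y_(n-1)) / (y*_n - y_(n-1)) * 100
EMV = (0.83 - 0.276) / (0.913 - 0.276) * 100 = 0.554 / 0.637 * 100 = 86.97

86.97 %


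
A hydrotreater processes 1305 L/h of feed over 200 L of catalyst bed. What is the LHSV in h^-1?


LHSV = volumetric feed rate / catalyst volume
= 1305 L/h / 200 L
= 6.525 h^-1

6.525 h^-1


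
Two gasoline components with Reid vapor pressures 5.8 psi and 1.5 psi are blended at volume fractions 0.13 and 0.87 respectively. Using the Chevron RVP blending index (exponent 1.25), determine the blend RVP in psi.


Chevron index: RVP_blend = (sum xi*RVPi^1.25)^(1/1.25)
RVP^1.25 terms: 0.13 * 5.8^1.25 + 0.87 * 1.5^1.25 = 2.61433
RVP_blend = 2.61433^(1/1.25) = 2.157

2.157 psi


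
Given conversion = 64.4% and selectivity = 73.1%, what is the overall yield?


Overall yield = conversion (%) * selectivity (%) / 100
Conversion = 64.4%, Selectivity = 73.1%
Y = 64.4 * 73.1 / 100
= 47.0764 %

47.0764 %


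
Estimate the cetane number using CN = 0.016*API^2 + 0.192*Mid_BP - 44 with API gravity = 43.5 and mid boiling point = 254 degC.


CN = 0.016 * 43.5^2 + 0.192 * 254 - 44
CN = 30.276 + 48.768 - 44 = 35.044

35.044


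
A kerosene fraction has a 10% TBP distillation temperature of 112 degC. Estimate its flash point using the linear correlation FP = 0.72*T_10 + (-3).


FP = 0.72 * 112 + (-3) = 77.64

77.64 degC


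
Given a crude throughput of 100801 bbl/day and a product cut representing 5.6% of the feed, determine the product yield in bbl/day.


Crude throughput = 100801 bbl/day
Fraction yield = 5.6%
yield = throughput * fraction / 100
yield = 100801 * 5.6 / 100 = 5644.856

5644.856 bbl/day


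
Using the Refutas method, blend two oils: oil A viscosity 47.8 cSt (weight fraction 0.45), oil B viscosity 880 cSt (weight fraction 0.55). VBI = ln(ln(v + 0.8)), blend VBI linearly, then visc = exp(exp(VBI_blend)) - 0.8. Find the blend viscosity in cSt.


Refutas method: VBN_i = 14.534*ln(ln(visc_i + 0.8)) + 10.975, blended linearly by mass fraction; since VBN is linear in VBI_i = ln(ln(visc_i + 0.8)) and the fractions sum to 1, blend VBI directly: visc = exp(exp(VBI_blend)) - 0.8
VBI_1 = ln(ln(47.8 + 0.8)) = 1.35677
VBI_2 = ln(ln(880 + 0.8)) = 1.9141
VBI_blend = 0.45 * 1.35677 + 0.55 * 1.9141 = 1.6633
visc_blend = exp(exp(1.6633)) - 0.8 = 194.9

194.9 cSt


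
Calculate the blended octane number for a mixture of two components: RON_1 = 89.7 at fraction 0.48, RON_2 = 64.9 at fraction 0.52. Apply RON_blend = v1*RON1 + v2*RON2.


Linear blending: RON_blend = sum(vi * RONi)
Contribution 1: 0.48 * 89.7 = 43.056
Contribution 2: 0.52 * 64.9 = 33.748
RON_blend = 43.056 + 33.748 = 76.804

76.804


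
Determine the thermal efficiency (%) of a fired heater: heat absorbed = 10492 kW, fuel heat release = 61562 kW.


Furnace efficiency = Q_absorbed / Q_fuel * 100
= 10492 / 61562 * 100 = 17.04

17.04 %


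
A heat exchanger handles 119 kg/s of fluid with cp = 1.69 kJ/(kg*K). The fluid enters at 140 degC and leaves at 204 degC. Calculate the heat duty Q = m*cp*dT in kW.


Q = m_dot * cp * delta_T
delta_T = 204 - 140 = 64 K
Q = 119 * 1.69 * 64
= 201.11 * 64
= 12871.04 kW

12871.04 kW


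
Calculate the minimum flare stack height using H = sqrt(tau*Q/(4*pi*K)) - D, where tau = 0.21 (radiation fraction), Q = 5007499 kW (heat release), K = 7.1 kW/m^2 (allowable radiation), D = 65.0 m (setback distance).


tau*Q/(4*pi*K) = 0.21 * 5007499 / (4 * pi * 7.1) = 11786.1
sqrt(11786.1) = 108.564
H = 108.564 - 65.0 = 43.56

43.56 m


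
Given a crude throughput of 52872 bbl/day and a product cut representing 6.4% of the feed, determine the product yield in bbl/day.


Crude throughput = 52872 bbl/day
Fraction yield = 6.4%
yield = throughput * fraction / 100
yield = 52872 * 6.4 / 100 = 3383.808

3383.808 bbl/day


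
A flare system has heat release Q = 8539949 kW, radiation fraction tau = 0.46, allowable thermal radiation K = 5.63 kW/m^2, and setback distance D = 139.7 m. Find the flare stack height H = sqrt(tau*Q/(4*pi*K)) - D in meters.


tau*Q/(4*pi*K) = 0.46 * 8539949 / (4 * pi * 5.63) = 55525.8
sqrt(55525.8) = 235.639
H = 235.639 - 139.7 = 95.94

95.94 m


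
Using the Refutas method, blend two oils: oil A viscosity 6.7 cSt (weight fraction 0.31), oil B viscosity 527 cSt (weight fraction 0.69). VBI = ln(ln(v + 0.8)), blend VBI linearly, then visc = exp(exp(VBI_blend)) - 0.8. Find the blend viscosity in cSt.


Refutas method: VBN_i = 14.534*ln(ln(visc_i + 0.8)) + 10.975, blended linearly by mass fraction; since VBN is linear in VBI_i = ln(ln(visc_i + 0.8)) and the fractions sum to 1, blend VBI directly: visc = exp(exp(VBI_blend)) - 0.8
VBI_1 = ln(ln(6.7 + 0.8)) = 0.700571
VBI_2 = ln(ln(527 + 0.8)) = 1.83557
VBI_blend = 0.31 * 0.700571 + 0.69 * 1.83557 = 1.48372
visc_blend = exp(exp(1.48372)) - 0.8 = 81.41

81.41 cSt


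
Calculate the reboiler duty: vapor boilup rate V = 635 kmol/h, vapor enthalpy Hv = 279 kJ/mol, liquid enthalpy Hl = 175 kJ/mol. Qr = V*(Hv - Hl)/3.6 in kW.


Qr = 635 * (279 - 175) / 3.6 = 635 * 104 / 3.6 = 18340

18340 kW


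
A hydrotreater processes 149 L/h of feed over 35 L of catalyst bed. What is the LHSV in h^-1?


LHSV = volumetric feed rate / catalyst volume
= 149 L/h / 35 L
= 4.257 h^-1

4.257 h^-1


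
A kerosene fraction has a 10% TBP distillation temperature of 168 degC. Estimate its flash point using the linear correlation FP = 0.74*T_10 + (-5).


FP = 0.74 * 168 + (-5) = 119.32

119.32 degC


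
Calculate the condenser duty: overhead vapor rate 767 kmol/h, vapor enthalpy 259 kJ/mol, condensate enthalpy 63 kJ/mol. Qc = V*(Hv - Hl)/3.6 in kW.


Qc = 767 * (259 - 63) / 3.6 = 767 * 196 / 3.6 = 41760

41760 kW


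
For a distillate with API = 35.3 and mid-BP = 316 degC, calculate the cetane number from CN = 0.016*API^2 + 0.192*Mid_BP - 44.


CN = 0.016 * 35.3^2 + 0.192 * 316 - 44
CN = 19.93744 + 60.672 - 44 = 36.60944

36.60944


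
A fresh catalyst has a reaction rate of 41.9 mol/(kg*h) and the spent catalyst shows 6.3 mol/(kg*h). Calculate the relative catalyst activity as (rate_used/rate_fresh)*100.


Activity (%) = (rate_used / rate_fresh) * 100
rate_used = 6.3, rate_fresh = 41.9
= (6.3 / 41.9) * 100
= 0.1504 * 100 = 15.04

15.04 %


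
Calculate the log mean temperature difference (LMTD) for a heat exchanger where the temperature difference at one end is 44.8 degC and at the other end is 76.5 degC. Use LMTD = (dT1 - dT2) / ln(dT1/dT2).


LMTD = (dT1 - dT2) / ln(dT1/dT2)
= (44.8 - 76.5) / ln(44.8 / 76.5) = -31.7 / -0.535083 = 59.24

59.24 degC


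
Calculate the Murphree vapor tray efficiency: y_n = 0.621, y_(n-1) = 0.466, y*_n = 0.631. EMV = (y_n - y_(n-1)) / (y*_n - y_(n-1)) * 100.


Murphree vapor efficiency: EMV = (y_n - y_(n-1)) / (y*_n - y_(n-1)) * 100
EMV = (0.621 - 0.466) / (0.631 - 0.466) * 100 = 0.155 / 0.165 * 100 = 93.94

93.94 %


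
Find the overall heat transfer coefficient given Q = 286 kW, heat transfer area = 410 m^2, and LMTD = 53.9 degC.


From Q = U*A*LMTD, U = Q / (A * LMTD)
U = 286 / (410 * 53.9) = 286 / 22099 = 0.01294

0.01294 kW/(m^2*K)


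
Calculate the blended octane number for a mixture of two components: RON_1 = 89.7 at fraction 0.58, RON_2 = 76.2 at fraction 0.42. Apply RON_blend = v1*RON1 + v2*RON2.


Linear blending: RON_blend = sum(vi * RONi)
Contribution 1: 0.58 * 89.7 = 52.026
Contribution 2: 0.42 * 76.2 = 32.004
RON_blend = 52.026 + 32.004 = 84.03

84.03


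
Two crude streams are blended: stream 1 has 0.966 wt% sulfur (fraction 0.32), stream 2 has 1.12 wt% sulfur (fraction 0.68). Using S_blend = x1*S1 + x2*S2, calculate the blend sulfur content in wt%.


Linear sulfur blending: S_blend = x1*S1 + x2*S2
Contribution 1: 0.32 * 0.966 = 0.30912 wt%
Contribution 2: 0.68 * 1.12 = 0.7616 wt%
S_blend = 0.30912 + 0.7616 = 1.07072

1.07072 wt%


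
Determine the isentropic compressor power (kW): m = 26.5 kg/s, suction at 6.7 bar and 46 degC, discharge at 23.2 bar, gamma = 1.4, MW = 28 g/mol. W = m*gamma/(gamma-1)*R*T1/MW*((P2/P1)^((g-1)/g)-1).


Isentropic work: W = m*(gamma/(gamma-1))*(R*T1/MW)*((P2/P1)^((gamma-1)/gamma) - 1)
T1 = 46 + 273.15 = 319.15 K
Pressure ratio = 23.2 / 6.7 = 3.46269
Exponent = (1.4 - 1)/1.4 = 0.285714
(P2/P1)^exp - 1 = 3.46269^0.285714 - 1 = 0.425995
W = 26.5 * 1.4 / 0.4 * 8.314 * 319.15 / 28 * 0.425995 = 3744

3744 kW


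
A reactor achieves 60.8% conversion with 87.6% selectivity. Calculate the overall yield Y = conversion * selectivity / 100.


Overall yield = conversion (%) * selectivity (%) / 100
Conversion = 60.8%, Selectivity = 87.6%
Y = 60.8 * 87.6 / 100
= 53.2608 %

53.2608 %


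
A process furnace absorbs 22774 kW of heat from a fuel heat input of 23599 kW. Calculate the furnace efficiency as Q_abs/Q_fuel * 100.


Furnace efficiency = Q_absorbed / Q_fuel * 100
= 22774 / 23599 * 100 = 96.50

96.50 %


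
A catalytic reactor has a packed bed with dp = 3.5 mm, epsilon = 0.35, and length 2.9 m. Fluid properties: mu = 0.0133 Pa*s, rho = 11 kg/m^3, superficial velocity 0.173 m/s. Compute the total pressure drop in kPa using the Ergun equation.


dp = 3.5 mm = 0.0035 m
Viscous term = 150*0.0133*0.173*(1-0.35)^2 / (0.0035^2*0.35^3) = 277636
Inertial term = 1.75*11*0.173^2*(1-0.35) / (0.0035*0.35^3) = 2495.54
dP/L = 277636 + 2495.54 = 280132 Pa/m
dP = 280132 * 2.9 / 1000 = 812.4 kPa

812.4 kPa


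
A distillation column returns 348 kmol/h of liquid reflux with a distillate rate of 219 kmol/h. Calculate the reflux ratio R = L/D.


Reflux ratio definition: R = L / D (liquid returned / distillate withdrawn)
L = 348 kmol/h, D = 219 kmol/h
R = 348 / 219 = 1.589

1.589


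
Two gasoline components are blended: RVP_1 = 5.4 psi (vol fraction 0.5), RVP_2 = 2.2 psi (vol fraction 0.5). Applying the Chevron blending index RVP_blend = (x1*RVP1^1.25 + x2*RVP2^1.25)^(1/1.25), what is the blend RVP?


Chevron index: RVP_blend = (sum xi*RVPi^1.25)^(1/1.25)
RVP^1.25 terms: 0.5 * 5.4^1.25 + 0.5 * 2.2^1.25 = 5.45555
RVP_blend = 5.45555^(1/1.25) = 3.886

3.886 psi


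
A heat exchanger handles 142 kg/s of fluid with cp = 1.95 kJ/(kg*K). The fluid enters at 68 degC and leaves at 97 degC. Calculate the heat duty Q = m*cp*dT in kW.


Q = m_dot * cp * delta_T
delta_T = 97 - 68 = 29 K
Q = 142 * 1.95 * 29
= 276.9 * 29
= 8030.1 kW

8030.1 kW


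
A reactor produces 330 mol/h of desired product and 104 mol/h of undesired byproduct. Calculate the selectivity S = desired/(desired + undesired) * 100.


Selectivity = desired / (desired + undesired) * 100
Total products = 330 + 104 = 434 mol/h
S = 330 / 434 * 100
= 0.7604 * 100
= 76.04 %

76.04 %


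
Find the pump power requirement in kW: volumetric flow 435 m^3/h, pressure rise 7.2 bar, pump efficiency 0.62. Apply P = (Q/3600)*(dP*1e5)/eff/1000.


Q = 435 / 3600 = 0.120833 m^3/s
P = 0.120833 * (7.2 * 1e5) / 0.62 / 1000 = 140.3

140.3 kW


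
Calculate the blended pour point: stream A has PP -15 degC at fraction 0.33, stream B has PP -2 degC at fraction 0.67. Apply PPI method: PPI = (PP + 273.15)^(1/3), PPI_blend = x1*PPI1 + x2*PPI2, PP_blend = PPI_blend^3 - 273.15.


PPI_1 = (-15 + 273.15)^(1/3) = 6.36733
PPI_2 = (-2 + 273.15)^(1/3) = 6.472467
PPI_blend = 0.33 * 6.36733 + 0.67 * 6.472467 = 6.437772
PP_blend = 6.437772^3 - 273.15 = 266.8129 - 273.15 = -6.34

-6.34 degC


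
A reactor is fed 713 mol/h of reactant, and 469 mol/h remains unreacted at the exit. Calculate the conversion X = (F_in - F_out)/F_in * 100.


X = (F_in - F_out) / F_in * 100
Moles reacted = 713 - 469 = 244
X = 244 / 713 * 100
= 0.3422 * 100
= 34.22 %

34.22 %


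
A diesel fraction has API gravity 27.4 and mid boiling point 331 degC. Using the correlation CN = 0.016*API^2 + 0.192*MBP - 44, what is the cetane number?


CN = 0.016 * 27.4^2 + 0.192 * 331 - 44
CN = 12.01216 + 63.552 - 44 = 31.56416

31.56416


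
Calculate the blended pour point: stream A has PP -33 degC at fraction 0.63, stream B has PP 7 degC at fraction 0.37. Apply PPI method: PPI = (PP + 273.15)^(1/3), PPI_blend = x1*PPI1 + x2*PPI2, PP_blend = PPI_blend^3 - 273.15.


PPI_1 = (-33 + 273.15)^(1/3) = 6.215759
PPI_2 = (7 + 273.15)^(1/3) = 6.543301
PPI_blend = 0.63 * 6.215759 + 0.37 * 6.543301 = 6.33695
PP_blend = 6.33695^3 - 273.15 = 254.4725 - 273.15 = -18.68

-18.68 degC


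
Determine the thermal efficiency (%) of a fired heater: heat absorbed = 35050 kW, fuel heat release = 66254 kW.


Furnace efficiency = Q_absorbed / Q_fuel * 100
= 35050 / 66254 * 100 = 52.90

52.90 %


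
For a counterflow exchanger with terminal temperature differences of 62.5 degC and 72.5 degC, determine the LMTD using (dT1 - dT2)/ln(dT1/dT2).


LMTD = (dT1 - dT2) / ln(dT1/dT2)
= (62.5 - 72.5) / ln(62.5 / 72.5) = -10 / -0.14842 = 67.38

67.38 degC


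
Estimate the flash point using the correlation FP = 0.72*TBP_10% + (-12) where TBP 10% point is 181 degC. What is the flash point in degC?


FP = 0.72 * 181 + (-12) = 118.32

118.32 degC


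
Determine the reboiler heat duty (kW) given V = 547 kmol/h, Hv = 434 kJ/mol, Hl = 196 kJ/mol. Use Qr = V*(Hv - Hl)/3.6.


Qr = 547 * (434 - 196) / 3.6 = 547 * 238 / 3.6 = 36160

36160 kW


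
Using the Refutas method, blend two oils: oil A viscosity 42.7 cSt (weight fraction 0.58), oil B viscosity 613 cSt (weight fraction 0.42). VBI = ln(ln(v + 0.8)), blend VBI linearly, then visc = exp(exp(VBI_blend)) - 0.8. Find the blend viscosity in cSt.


Refutas method: VBN_i = 14.534*ln(ln(visc_i + 0.8)) + 10.975, blended linearly by mass fraction; since VBN is linear in VBI_i = ln(ln(visc_i + 0.8)) and the fractions sum to 1, blend VBI directly: visc = exp(exp(VBI_blend)) - 0.8
VBI_1 = ln(ln(42.7 + 0.8)) = 1.32781
VBI_2 = ln(ln(613 + 0.8)) = 1.85937
VBI_blend = 0.58 * 1.32781 + 0.42 * 1.85937 = 1.55107
visc_blend = exp(exp(1.55107)) - 0.8 = 111.0

111.0 cSt


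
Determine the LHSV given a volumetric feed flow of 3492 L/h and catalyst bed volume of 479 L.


LHSV = volumetric feed rate / catalyst volume
= 3492 L/h / 479 L
= 7.290 h^-1

7.290 h^-1


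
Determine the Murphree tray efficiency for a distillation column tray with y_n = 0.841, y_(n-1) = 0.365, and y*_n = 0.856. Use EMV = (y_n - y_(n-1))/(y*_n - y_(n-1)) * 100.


Murphree vapor efficiency: EMV = (y_n - y_(n-1)) / (y*_n - y_(n-1)) * 100
EMV = (0.841 - 0.365) / (0.856 - 0.365) * 100 = 0.476 / 0.491 * 100 = 96.95

96.95 %


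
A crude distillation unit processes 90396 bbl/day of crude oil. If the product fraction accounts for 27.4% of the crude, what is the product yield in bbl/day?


Crude throughput = 90396 bbl/day
Fraction yield = 27.4%
yield = throughput * fraction / 100
yield = 90396 * 27.4 / 100 = 24768.504

24768.504 bbl/day


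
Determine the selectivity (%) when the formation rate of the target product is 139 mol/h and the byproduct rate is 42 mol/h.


Selectivity = desired / (desired + undesired) * 100
Total products = 139 + 42 = 181 mol/h
S = 139 / 181 * 100
= 0.7680 * 100
= 76.80 %

76.80 %


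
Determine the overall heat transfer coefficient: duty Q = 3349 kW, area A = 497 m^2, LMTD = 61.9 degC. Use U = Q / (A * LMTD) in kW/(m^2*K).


From Q = U*A*LMTD, U = Q / (A * LMTD)
U = 3349 / (497 * 61.9) = 3349 / 30764.3 = 0.1089

0.1089 kW/(m^2*K)


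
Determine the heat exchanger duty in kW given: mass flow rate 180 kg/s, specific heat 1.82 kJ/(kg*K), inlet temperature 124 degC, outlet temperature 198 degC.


Q = m_dot * cp * delta_T
delta_T = 198 - 124 = 74 K
Q = 180 * 1.82 * 74
= 327.6 * 74
= 24242.4 kW

24242.4 kW


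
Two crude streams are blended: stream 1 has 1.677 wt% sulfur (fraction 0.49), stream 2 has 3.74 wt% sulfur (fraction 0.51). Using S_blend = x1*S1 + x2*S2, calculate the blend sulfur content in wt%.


Linear sulfur blending: S_blend = x1*S1 + x2*S2
Contribution 1: 0.49 * 1.677 = 0.82173 wt%
Contribution 2: 0.51 * 3.74 = 1.9074 wt%
S_blend = 0.82173 + 1.9074 = 2.72913

2.72913 wt%


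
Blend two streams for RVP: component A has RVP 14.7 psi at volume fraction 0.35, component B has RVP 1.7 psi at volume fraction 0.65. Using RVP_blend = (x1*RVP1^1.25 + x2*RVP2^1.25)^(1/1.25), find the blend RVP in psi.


Chevron index: RVP_blend = (sum xi*RVPi^1.25)^(1/1.25)
RVP^1.25 terms: 0.35 * 14.7^1.25 + 0.65 * 1.7^1.25 = 11.336
RVP_blend = 11.336^(1/1.25) = 6.975

6.975 psi


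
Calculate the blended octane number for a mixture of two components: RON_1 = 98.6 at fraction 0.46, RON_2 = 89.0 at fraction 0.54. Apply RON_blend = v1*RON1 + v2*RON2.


Linear blending: RON_blend = sum(vi * RONi)
Contribution 1: 0.46 * 98.6 = 45.356
Contribution 2: 0.54 * 89.0 = 48.06
RON_blend = 45.356 + 48.06 = 93.416

93.416


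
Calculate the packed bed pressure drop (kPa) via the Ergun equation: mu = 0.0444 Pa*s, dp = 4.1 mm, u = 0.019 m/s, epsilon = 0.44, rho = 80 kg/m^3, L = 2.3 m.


dp = 4.1 mm = 0.0041 m
Viscous term = 150*0.0444*0.019*(1-0.44)^2 / (0.0041^2*0.44^3) = 27712.7
Inertial term = 1.75*80*0.019^2*(1-0.44) / (0.0041*0.44^3) = 81.0366
dP/L = 27712.7 + 81.0366 = 27793.7 Pa/m
dP = 27793.7 * 2.3 / 1000 = 63.93 kPa

63.93 kPa


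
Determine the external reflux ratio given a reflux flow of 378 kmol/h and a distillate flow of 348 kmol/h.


Reflux ratio definition: R = L / D (liquid returned / distillate withdrawn)
L = 378 kmol/h, D = 348 kmol/h
R = 378 / 348 = 1.086

1.086


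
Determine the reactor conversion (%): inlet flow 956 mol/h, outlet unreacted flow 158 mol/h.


X = (F_in - F_out) / F_in * 100
Moles reacted = 956 - 158 = 798
X = 798 / 956 * 100
= 0.8347 * 100
= 83.47 %

83.47 %


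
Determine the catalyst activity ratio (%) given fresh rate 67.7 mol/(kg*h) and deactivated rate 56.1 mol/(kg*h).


Activity (%) = (rate_used / rate_fresh) * 100
rate_used = 56.1, rate_fresh = 67.7
= (56.1 / 67.7) * 100
= 0.8287 * 100 = 82.87

82.87 %


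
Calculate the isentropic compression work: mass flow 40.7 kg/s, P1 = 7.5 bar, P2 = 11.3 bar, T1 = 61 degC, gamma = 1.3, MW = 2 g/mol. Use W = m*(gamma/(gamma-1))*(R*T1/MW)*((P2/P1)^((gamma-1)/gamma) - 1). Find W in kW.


Isentropic work: W = m*(gamma/(gamma-1))*(R*T1/MW)*((P2/P1)^((gamma-1)/gamma) - 1)
T1 = 61 + 273.15 = 334.15 K
Pressure ratio = 11.3 / 7.5 = 1.50667
Exponent = (1.3 - 1)/1.3 = 0.230769
(P2/P1)^exp - 1 = 1.50667^0.230769 - 1 = 0.099211
W = 40.7 * 1.3 / 0.3 * 8.314 * 334.15 / 2 * 0.099211 = 24310

24310 kW


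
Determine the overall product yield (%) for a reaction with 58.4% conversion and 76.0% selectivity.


Overall yield = conversion (%) * selectivity (%) / 100
Conversion = 58.4%, Selectivity = 76.0%
Y = 58.4 * 76.0 / 100
= 44.384 %

44.384 %


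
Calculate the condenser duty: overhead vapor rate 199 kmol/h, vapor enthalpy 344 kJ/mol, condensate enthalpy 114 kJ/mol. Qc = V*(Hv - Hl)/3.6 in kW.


Qc = 199 * (344 - 114) / 3.6 = 199 * 230 / 3.6 = 12710

12710 kW


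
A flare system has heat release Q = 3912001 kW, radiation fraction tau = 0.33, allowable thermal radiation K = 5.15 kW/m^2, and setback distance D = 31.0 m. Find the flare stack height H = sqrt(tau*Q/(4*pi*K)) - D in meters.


tau*Q/(4*pi*K) = 0.33 * 3912001 / (4 * pi * 5.15) = 19947.8
sqrt(19947.8) = 141.237
H = 141.237 - 31.0 = 110.2

110.2 m


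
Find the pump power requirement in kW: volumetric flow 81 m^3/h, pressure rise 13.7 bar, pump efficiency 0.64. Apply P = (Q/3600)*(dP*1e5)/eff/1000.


Q = 81 / 3600 = 0.0225 m^3/s
P = 0.0225 * (13.7 * 1e5) / 0.64 / 1000 = 48.16

48.16 kW


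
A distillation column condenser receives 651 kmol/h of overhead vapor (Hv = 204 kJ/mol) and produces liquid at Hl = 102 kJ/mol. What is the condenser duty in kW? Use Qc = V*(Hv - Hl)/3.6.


Qc = 651 * (204 - 102) / 3.6 = 651 * 102 / 3.6 = 18440

18440 kW


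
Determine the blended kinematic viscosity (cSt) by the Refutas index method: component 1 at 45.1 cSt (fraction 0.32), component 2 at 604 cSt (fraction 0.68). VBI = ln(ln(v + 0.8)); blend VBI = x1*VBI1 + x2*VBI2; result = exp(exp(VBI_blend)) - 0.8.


Refutas method: VBN_i = 14.534*ln(ln(visc_i + 0.8)) + 10.975, blended linearly by mass fraction; since VBN is linear in VBI_i = ln(ln(visc_i + 0.8)) and the fractions sum to 1, blend VBI directly: visc = exp(exp(VBI_blend)) - 0.8
VBI_1 = ln(ln(45.1 + 0.8)) = 1.34194
VBI_2 = ln(ln(604 + 0.8)) = 1.85706
VBI_blend = 0.32 * 1.34194 + 0.68 * 1.85706 = 1.69222
visc_blend = exp(exp(1.69222)) - 0.8 = 227.7

227.7 cSt


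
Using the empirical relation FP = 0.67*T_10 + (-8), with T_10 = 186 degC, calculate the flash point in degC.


FP = 0.67 * 186 + (-8) = 116.62

116.62 degC


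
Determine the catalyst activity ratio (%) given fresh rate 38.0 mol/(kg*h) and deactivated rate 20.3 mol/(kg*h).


Activity (%) = (rate_used / rate_fresh) * 100
rate_used = 20.3, rate_fresh = 38.0
= (20.3 / 38.0) * 100
= 0.5342 * 100 = 53.42

53.42 %


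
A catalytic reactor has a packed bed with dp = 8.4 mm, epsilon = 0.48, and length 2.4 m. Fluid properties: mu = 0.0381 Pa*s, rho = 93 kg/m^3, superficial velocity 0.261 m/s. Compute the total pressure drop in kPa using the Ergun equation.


dp = 8.4 mm = 0.0084 m
Viscous term = 150*0.0381*0.261*(1-0.48)^2 / (0.0084^2*0.48^3) = 51687
Inertial term = 1.75*93*0.261^2*(1-0.48) / (0.0084*0.48^3) = 6205.87
dP/L = 51687 + 6205.87 = 57892.9 Pa/m
dP = 57892.9 * 2.4 / 1000 = 138.9 kPa

138.9 kPa


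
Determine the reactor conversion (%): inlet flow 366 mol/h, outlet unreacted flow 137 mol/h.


X = (F_in - F_out) / F_in * 100
Moles reacted = 366 - 137 = 229
X = 229 / 366 * 100
= 0.6257 * 100
= 62.57 %

62.57 %


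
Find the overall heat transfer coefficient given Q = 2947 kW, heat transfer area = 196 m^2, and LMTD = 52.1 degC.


From Q = U*A*LMTD, U = Q / (A * LMTD)
U = 2947 / (196 * 52.1) = 2947 / 10211.6 = 0.2886

0.2886 kW/(m^2*K)


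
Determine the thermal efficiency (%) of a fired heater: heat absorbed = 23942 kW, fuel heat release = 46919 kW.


Furnace efficiency = Q_absorbed / Q_fuel * 100
= 23942 / 46919 * 100 = 51.03

51.03 %


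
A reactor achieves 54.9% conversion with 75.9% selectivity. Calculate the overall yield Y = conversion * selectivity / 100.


Overall yield = conversion (%) * selectivity (%) / 100
Conversion = 54.9%, Selectivity = 75.9%
Y = 54.9 * 75.9 / 100
= 41.6691 %

41.6691 %


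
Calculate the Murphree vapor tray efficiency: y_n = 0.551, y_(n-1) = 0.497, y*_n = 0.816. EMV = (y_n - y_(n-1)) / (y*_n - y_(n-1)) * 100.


Murphree vapor efficiency: EMV = (y_n - y_(n-1)) / (y*_n - y_(n-1)) * 100
EMV = (0.551 - 0.497) / (0.816 - 0.497) * 100 = 0.054 / 0.319 * 100 = 16.93

16.93 %


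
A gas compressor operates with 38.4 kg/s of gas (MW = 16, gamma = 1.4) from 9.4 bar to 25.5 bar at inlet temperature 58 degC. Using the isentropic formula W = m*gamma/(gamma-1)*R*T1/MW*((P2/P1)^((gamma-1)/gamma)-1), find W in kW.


Isentropic work: W = m*(gamma/(gamma-1))*(R*T1/MW)*((P2/P1)^((gamma-1)/gamma) - 1)
T1 = 58 + 273.15 = 331.15 K
Pressure ratio = 25.5 / 9.4 = 2.71277
Exponent = (1.4 - 1)/1.4 = 0.285714
(P2/P1)^exp - 1 = 2.71277^0.285714 - 1 = 0.32994
W = 38.4 * 1.4 / 0.4 * 8.314 * 331.15 / 16 * 0.32994 = 7630

7630 kW


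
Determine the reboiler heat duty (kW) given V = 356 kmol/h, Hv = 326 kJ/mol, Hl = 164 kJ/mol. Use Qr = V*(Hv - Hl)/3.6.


Qr = 356 * (326 - 164) / 3.6 = 356 * 162 / 3.6 = 16020

16020 kW


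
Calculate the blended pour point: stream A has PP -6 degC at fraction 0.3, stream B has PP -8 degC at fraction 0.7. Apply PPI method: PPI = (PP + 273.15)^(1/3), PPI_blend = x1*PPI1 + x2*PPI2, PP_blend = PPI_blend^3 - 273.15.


PPI_1 = (-6 + 273.15)^(1/3) = 6.440482
PPI_2 = (-8 + 273.15)^(1/3) = 6.42437
PPI_blend = 0.3 * 6.440482 + 0.7 * 6.42437 = 6.429204
PP_blend = 6.429204^3 - 273.15 = 265.749 - 273.15 = -7.4

-7.4 degC


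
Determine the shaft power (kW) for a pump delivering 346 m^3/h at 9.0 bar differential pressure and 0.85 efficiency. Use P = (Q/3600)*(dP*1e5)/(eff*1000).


Q = 346 / 3600 = 0.0961111 m^3/s
P = 0.0961111 * (9.0 * 1e5) / 0.85 / 1000 = 101.8

101.8 kW


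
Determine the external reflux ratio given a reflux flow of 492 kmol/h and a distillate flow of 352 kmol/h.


Reflux ratio definition: R = L / D (liquid returned / distillate withdrawn)
L = 492 kmol/h, D = 352 kmol/h
R = 492 / 352 = 1.398

1.398


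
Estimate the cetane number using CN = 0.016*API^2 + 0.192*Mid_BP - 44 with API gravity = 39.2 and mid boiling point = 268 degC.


CN = 0.016 * 39.2^2 + 0.192 * 268 - 44
CN = 24.58624 + 51.456 - 44 = 32.04224

32.04224


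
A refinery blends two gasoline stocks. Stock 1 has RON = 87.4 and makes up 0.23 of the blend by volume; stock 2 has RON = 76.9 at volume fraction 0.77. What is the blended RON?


Linear blending: RON_blend = sum(vi * RONi)
Contribution 1: 0.23 * 87.4 = 20.102
Contribution 2: 0.77 * 76.9 = 59.213
RON_blend = 20.102 + 59.213 = 79.315

79.315


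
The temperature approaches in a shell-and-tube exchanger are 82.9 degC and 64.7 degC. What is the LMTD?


LMTD = (dT1 - dT2) / ln(dT1/dT2)
= (82.9 - 64.7) / ln(82.9 / 64.7) = 18.2 / 0.247874 = 73.42

73.42 degC


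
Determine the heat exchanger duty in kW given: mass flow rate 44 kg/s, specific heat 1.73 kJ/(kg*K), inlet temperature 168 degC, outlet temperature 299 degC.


Q = m_dot * cp * delta_T
delta_T = 299 - 168 = 131 K
Q = 44 * 1.73 * 131
= 76.12 * 131
= 9971.72 kW

9971.72 kW


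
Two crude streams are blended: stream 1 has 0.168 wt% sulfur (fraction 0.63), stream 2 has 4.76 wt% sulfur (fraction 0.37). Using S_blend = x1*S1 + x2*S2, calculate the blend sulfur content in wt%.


Linear sulfur blending: S_blend = x1*S1 + x2*S2
Contribution 1: 0.63 * 0.168 = 0.10584 wt%
Contribution 2: 0.37 * 4.76 = 1.7612 wt%
S_blend = 0.10584 + 1.7612 = 1.86704

1.86704 wt%


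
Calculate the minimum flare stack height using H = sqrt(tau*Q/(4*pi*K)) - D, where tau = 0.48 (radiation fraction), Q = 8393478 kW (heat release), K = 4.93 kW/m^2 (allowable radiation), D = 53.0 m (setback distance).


tau*Q/(4*pi*K) = 0.48 * 8393478 / (4 * pi * 4.93) = 65031.9
sqrt(65031.9) = 255.014
H = 255.014 - 53.0 = 202.0

202.0 m


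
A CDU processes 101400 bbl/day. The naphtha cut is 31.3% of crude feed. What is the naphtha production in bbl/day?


Crude throughput = 101400 bbl/day
Fraction yield = 31.3%
yield = throughput * fraction / 100
yield = 101400 * 31.3 / 100 = 31738.2

31738.2 bbl/day


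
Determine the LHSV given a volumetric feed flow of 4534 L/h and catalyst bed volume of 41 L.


LHSV = volumetric feed rate / catalyst volume
= 4534 L/h / 41 L
= 110.6 h^-1

110.6 h^-1


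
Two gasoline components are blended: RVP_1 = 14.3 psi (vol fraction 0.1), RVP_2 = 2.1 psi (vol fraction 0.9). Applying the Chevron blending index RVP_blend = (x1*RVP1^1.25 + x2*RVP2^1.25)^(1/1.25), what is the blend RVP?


Chevron index: RVP_blend = (sum xi*RVPi^1.25)^(1/1.25)
RVP^1.25 terms: 0.1 * 14.3^1.25 + 0.9 * 2.1^1.25 = 5.05599
RVP_blend = 5.05599^(1/1.25) = 3.656

3.656 psi


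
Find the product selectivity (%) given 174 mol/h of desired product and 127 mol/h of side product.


Selectivity = desired / (desired + undesired) * 100
Total products = 174 + 127 = 301 mol/h
S = 174 / 301 * 100
= 0.5781 * 100
= 57.81 %

57.81 %


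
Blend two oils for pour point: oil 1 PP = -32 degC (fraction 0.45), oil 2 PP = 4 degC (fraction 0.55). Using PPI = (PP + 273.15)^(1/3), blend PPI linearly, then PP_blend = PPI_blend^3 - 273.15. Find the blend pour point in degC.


PPI_1 = (-32 + 273.15)^(1/3) = 6.224375
PPI_2 = (4 + 273.15)^(1/3) = 6.51986
PPI_blend = 0.45 * 6.224375 + 0.55 * 6.51986 = 6.386892
PP_blend = 6.386892^3 - 273.15 = 260.5366 - 273.15 = -12.61

-12.61 degC


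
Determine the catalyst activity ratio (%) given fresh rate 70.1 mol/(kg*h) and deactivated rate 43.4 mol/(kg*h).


Activity (%) = (rate_used / rate_fresh) * 100
rate_used = 43.4, rate_fresh = 70.1
= (43.4 / 70.1) * 100
= 0.6191 * 100 = 61.91

61.91 %


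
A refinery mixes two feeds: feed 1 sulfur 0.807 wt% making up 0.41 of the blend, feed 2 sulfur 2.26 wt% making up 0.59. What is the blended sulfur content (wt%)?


Linear sulfur blending: S_blend = x1*S1 + x2*S2
Contribution 1: 0.41 * 0.807 = 0.33087 wt%
Contribution 2: 0.59 * 2.26 = 1.3334 wt%
S_blend = 0.33087 + 1.3334 = 1.66427

1.66427 wt%


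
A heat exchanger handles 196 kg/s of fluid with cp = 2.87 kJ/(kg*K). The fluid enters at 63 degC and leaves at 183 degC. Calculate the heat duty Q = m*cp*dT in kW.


Q = m_dot * cp * delta_T
delta_T = 183 - 63 = 120 K
Q = 196 * 2.87 * 120
= 562.52 * 120
= 67502.4 kW

67502.4 kW


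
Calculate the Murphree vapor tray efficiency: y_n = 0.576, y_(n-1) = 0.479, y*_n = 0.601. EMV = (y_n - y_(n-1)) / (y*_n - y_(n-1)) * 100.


Murphree vapor efficiency: EMV = (y_n - y_(n-1)) / (y*_n - y_(n-1)) * 100
EMV = (0.576 - 0.479) / (0.601 - 0.479) * 100 = 0.097 / 0.122 * 100 = 79.51

79.51 %


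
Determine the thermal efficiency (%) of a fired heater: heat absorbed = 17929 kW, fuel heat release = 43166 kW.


Furnace efficiency = Q_absorbed / Q_fuel * 100
= 17929 / 43166 * 100 = 41.54

41.54 %


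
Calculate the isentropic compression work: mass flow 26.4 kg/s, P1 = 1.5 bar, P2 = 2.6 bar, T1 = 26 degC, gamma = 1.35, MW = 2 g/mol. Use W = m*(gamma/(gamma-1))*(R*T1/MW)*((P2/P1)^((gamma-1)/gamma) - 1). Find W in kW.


Isentropic work: W = m*(gamma/(gamma-1))*(R*T1/MW)*((P2/P1)^((gamma-1)/gamma) - 1)
T1 = 26 + 273.15 = 299.15 K
Pressure ratio = 2.6 / 1.5 = 1.73333
Exponent = (1.35 - 1)/1.35 = 0.259259
(P2/P1)^exp - 1 = 1.73333^0.259259 - 1 = 0.153273
W = 26.4 * 1.35 / 0.35 * 8.314 * 299.15 / 2 * 0.153273 = 19410

19410 kW


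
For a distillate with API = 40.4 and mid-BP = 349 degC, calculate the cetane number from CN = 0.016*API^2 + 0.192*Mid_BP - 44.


CN = 0.016 * 40.4^2 + 0.192 * 349 - 44
CN = 26.11456 + 67.008 - 44 = 49.12256

49.12256


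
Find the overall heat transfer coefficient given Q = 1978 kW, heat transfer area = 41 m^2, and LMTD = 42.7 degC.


From Q = U*A*LMTD, U = Q / (A * LMTD)
U = 1978 / (41 * 42.7) = 1978 / 1750.7 = 1.130

1.130 kW/(m^2*K)


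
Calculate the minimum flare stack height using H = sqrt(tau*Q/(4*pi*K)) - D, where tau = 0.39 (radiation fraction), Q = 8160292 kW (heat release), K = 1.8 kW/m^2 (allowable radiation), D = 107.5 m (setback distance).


tau*Q/(4*pi*K) = 0.39 * 8160292 / (4 * pi * 1.8) = 140698
sqrt(140698) = 375.097
H = 375.097 - 107.5 = 267.6

267.6 m


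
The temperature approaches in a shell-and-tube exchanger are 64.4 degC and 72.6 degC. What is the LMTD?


LMTD = (dT1 - dT2) / ln(dT1/dT2)
= (64.4 - 72.6) / ln(64.4 / 72.6) = -8.2 / -0.119851 = 68.42

68.42 degC


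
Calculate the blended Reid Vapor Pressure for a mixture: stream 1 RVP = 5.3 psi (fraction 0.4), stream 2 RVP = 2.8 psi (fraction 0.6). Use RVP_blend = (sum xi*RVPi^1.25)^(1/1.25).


Chevron index: RVP_blend = (sum xi*RVPi^1.25)^(1/1.25)
RVP^1.25 terms: 0.4 * 5.3^1.25 + 0.6 * 2.8^1.25 = 5.38985
RVP_blend = 5.38985^(1/1.25) = 3.848

3.848 psi


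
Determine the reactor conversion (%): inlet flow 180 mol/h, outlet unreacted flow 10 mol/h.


X = (F_in - F_out) / F_in * 100
Moles reacted = 180 - 10 = 170
X = 170 / 180 * 100
= 0.9444 * 100
= 94.44 %

94.44 %


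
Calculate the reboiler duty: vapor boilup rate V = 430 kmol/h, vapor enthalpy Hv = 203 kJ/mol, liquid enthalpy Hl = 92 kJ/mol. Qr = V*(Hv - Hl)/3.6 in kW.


Qr = 430 * (203 - 92) / 3.6 = 430 * 111 / 3.6 = 13260

13260 kW


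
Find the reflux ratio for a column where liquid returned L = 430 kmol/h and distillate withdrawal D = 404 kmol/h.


Reflux ratio definition: R = L / D (liquid returned / distillate withdrawn)
L = 430 kmol/h, D = 404 kmol/h
R = 430 / 404 = 1.064

1.064


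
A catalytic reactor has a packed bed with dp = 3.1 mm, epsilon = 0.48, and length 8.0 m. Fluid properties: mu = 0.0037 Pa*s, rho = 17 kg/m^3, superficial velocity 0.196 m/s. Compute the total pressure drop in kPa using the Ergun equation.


dp = 3.1 mm = 0.0031 m
Viscous term = 150*0.0037*0.196*(1-0.48)^2 / (0.0031^2*0.48^3) = 27676.3
Inertial term = 1.75*17*0.196^2*(1-0.48) / (0.0031*0.48^3) = 1733.47
dP/L = 27676.3 + 1733.47 = 29409.8 Pa/m
dP = 29409.8 * 8.0 / 1000 = 235.3 kPa

235.3 kPa


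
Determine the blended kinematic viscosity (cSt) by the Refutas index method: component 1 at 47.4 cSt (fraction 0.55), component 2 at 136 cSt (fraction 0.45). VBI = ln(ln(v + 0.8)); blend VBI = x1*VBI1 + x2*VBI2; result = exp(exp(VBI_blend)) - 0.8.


Refutas method: VBN_i = 14.534*ln(ln(visc_i + 0.8)) + 10.975, blended linearly by mass fraction; since VBN is linear in VBI_i = ln(ln(visc_i + 0.8)) and the fractions sum to 1, blend VBI directly: visc = exp(exp(VBI_blend)) - 0.8
VBI_1 = ln(ln(47.4 + 0.8)) = 1.35464
VBI_2 = ln(ln(136 + 0.8)) = 1.59301
VBI_blend = 0.55 * 1.35464 + 0.45 * 1.59301 = 1.46191
visc_blend = exp(exp(1.46191)) - 0.8 = 73.95

73.95 cSt
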